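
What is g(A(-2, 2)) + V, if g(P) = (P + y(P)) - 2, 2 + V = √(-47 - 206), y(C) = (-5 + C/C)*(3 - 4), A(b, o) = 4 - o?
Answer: 2 + I*√253 ≈ 2.0 + 15.906*I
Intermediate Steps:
y(C) = 4 (y(C) = (-5 + 1)*(-1) = -4*(-1) = 4)
V = -2 + I*√253 (V = -2 + √(-47 - 206) = -2 + √(-253) = -2 + I*√253 ≈ -2.0 + 15.906*I)
g(P) = 2 + P (g(P) = (P + 4) - 2 = (4 + P) - 2 = 2 + P)
g(A(-2, 2)) + V = (2 + (4 - 1*2)) + (-2 + I*√253) = (2 + (4 - 2)) + (-2 + I*√253) = (2 + 2) + (-2 + I*√253) = 4 + (-2 + I*√253) = 2 + I*√253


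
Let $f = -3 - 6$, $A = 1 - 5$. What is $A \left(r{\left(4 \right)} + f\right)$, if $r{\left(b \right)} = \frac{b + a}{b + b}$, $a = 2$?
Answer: $33$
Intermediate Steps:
$A = -4$
$f = -9$
$r{\left(b \right)} = \frac{2 + b}{2 b}$ ($r{\left(b \right)} = \frac{b + 2}{b + b} = \frac{2 + b}{2 b}$)
$A \left(r{\left(4 \right)} + f\right) = - 4 \left(\frac{2 + 4}{2 \cdot 4} - 9\right) = - 4 \left(\frac{1}{2} \cdot \frac{1}{4} \cdot 6 - 9\right) = - 4 \left(\frac{3}{4} - 9\right) = \left(-4\right) \left(- \frac{33}{4}\right) = 33$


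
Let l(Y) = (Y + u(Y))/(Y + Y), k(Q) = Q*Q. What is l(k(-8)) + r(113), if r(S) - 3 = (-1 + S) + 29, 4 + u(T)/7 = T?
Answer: 4729/32 ≈ 147.78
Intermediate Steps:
u(T) = -28 + 7*T
r(S) = 31 + S (r(S) = 3 + ((-1 + S) + 29) = 3 + (28 + S) = 31 + S)
k(Q) = Q²
l(Y) = (-28 + 8*Y)/(2*Y) (l(Y) = (Y + (-28 + 7*Y))/(Y + Y) = (-28 + 8*Y)/((2*Y)) = (-28 + 8*Y)*(1/(2*Y)) = (-28 + 8*Y)/(2*Y))
l(k(-8)) + r(113) = (4 - 14/((-8)²)) + (31 + 113) = (4 - 14/64) + 144 = (4 - 14*1/64) + 144 = (4 - 7/32) + 144 = 121/32 + 144 = 4729/32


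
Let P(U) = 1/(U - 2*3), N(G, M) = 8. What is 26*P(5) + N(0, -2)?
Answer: -18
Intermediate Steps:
P(U) = 1/(-6 + U) (P(U) = 1/(U - 6) = 1/(-6 + U))
26*P(5) + N(0, -2) = 26/(-6 + 5) + 8 = 26/(-1) + 8 = 26*(-1) + 8 = -26 + 8 = -18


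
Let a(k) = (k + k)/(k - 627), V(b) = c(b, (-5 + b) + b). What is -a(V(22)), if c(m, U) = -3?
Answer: -1/105 ≈ -0.0095238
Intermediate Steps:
V(b) = -3
a(k) = 2*k/(-627 + k) (a(k) = (2*k)/(-627 + k) = 2*k/(-627 + k))
-a(V(22)) = -2*(-3)/(-627 - 3) = -2*(-3)/(-630) = -2*(-3)*(-1)/630 = -1*1/105 = -1/105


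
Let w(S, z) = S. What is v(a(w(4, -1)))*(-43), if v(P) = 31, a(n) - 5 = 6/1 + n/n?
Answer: -1333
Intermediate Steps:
a(n) = 12 (a(n) = 5 + (6/1 + n/n) = 5 + (6*1 + 1) = 5 + (6 + 1) = 5 + 7 = 12)
v(a(w(4, -1)))*(-43) = 31*(-43) = -1333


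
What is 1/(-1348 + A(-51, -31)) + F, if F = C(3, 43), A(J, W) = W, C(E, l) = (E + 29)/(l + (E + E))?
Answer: 6297/9653 ≈ 0.65234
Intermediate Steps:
C(E, l) = (29 + E)/(l + 2*E)
F = 32/49 (F = (29 + 3)/(43 + 2*3) = 32/(43 + 6) = 32/49 ≈ 0.65306)
1/(-1348 + A(-51, -31)) + F = 1/(-1348 - 31) + 32/49 = 1/(-1379) + 32/49 = -1/1379 + 32/49 = 6297/9653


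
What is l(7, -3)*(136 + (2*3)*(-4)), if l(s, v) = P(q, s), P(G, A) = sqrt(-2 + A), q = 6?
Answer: 112*sqrt(5) ≈ 250.44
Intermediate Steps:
l(s, v) = sqrt(-2 + s)
l(7, -3)*(136 + (2*3)*(-4)) = sqrt(-2 + 7)*(136 + (2*3)*(-4)) = sqrt(5)*(136 + 6*(-4)) = sqrt(5)*(136 - 24) = sqrt(5)*112 = 112*sqrt(5)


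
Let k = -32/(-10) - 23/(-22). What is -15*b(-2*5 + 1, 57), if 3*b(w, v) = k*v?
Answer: -26619/22 ≈ -1210.0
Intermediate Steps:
k = 467/110 (k = -32*(-1/10) - 23*(-1/22) = 16/5 + 23/22 = 467/110 ≈ 4.2455)
b(w, v) = 467*v/330 (b(w, v) = (467*v/110)/3 = 467*v/330)
-15*b(-2*5 + 1, 57) = -467*57/22 = -15*8873/110 = -26619/22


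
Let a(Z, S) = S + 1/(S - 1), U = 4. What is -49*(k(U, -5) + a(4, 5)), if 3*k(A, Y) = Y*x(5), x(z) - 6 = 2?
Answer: 4753/12 ≈ 396.08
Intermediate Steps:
x(z) = 8 (x(z) = 6 + 2 = 8)
k(A, Y) = 8*Y/3 (k(A, Y) = (Y*8)/3 = (8*Y)/3 = 8*Y/3)
a(Z, S) = S + 1/(-1 + S)
-49*(k(U, -5) + a(4, 5)) = -49*((8/3)*(-5) + (1 + 5² - 1*5)/(-1 + 5)) = -49*(-40/3 + (1 + 25 - 5)/4) = -49*(-40/3 + (¼)*21) = -49*(-40/3 + 21/4) = -49*(-97/12) = 4753/12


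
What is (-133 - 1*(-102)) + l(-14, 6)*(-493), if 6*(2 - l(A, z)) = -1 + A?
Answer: -4499/2 ≈ -2249.5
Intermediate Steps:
l(A, z) = 13/6 - A/6 (l(A, z) = 2 - (-1 + A)/6 = 2 + (⅙ - A/6) = 13/6 - A/6)
(-133 - 1*(-102)) + l(-14, 6)*(-493) = (-133 - 1*(-102)) + (13/6 - ⅙*(-14))*(-493) = (-133 + 102) + (13/6 + 7/3)*(-493) = -31 + (9/2)*(-493) = -31 - 4437/2 = -4499/2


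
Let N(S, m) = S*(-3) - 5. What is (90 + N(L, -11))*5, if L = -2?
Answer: 455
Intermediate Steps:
N(S, m) = -5 - 3*S (N(S, m) = -3*S - 5 = -5 - 3*S)
(90 + N(L, -11))*5 = (90 + (-5 - 3*(-2)))*5 = (90 + (-5 + 6))*5 = (90 + 1)*5 = 91*5 = 455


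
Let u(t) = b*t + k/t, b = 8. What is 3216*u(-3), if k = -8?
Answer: -68608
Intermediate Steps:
u(t) = -8/t + 8*t (u(t) = 8*t - 8/t = -8/t + 8*t)
3216*u(-3) = 3216*(-8/(-3) + 8*(-3)) = 3216*(-8*(-⅓) - 24) = 3216*(8/3 - 24) = 3216*(-64/3) = -68608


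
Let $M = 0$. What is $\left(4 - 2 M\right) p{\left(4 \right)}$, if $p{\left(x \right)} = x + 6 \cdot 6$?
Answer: $160$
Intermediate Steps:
$p{\left(x \right)} = 36 + x$ ($p{\left(x \right)} = x + 36 = 36 + x$)
$\left(4 - 2 M\right) p{\left(4 \right)} = \left(4 - 0\right) \left(36 + 4\right) = \left(4 + 0\right) 40 = 4 \cdot 40 = 160$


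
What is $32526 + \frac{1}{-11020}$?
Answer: $\frac{358436519}{11020} \approx 32526.0$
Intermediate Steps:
$32526 + \frac{1}{-11020} = 32526 - \frac{1}{11020} = \frac{358436519}{11020}$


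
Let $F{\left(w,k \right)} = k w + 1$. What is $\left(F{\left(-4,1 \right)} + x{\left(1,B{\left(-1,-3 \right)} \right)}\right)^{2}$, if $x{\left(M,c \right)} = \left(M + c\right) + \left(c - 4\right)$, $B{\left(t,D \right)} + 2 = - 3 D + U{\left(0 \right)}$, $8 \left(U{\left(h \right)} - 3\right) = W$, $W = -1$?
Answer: $\frac{3025}{16} \approx 189.06$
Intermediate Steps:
$U{\left(h \right)} = \frac{23}{8}$ ($U{\left(h \right)} = 3 + \frac{1}{8} \left(-1\right) = 3 - \frac{1}{8} = \frac{23}{8}$)
$F{\left(w,k \right)} = 1 + k w$
$B{\left(t,D \right)} = \frac{7}{8} - 3 D$ ($B{\left(t,D \right)} = -2 - \left(- \frac{23}{8} + 3 D\right) = \frac{7}{8} - 3 D$)
$x{\left(M,c \right)} = -4 + M + 2 c$ ($x{\left(M,c \right)} = \left(M + c\right) + \left(-4 + c\right) = -4 + M + 2 c$)
$\left(F{\left(-4,1 \right)} + x{\left(1,B{\left(-1,-3 \right)} \right)}\right)^{2} = \left(\left(1 + 1 \left(-4\right)\right) + \left(-4 + 1 + 2 \left(\frac{7}{8} - -9\right)\right)\right)^{2} = \left(\left(1 - 4\right) + \left(-4 + 1 + 2 \left(\frac{7}{8} + 9\right)\right)\right)^{2} = \left(-3 + \left(-4 + 1 + 2 \cdot \frac{79}{8}\right)\right)^{2} = \left(-3 + \left(-4 + 1 + \frac{79}{4}\right)\right)^{2} = \left(-3 + \frac{67}{4}\right)^{2} = \left(\frac{55}{4}\right)^{2} = \frac{3025}{16}$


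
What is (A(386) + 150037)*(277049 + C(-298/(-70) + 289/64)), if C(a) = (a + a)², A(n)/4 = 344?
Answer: 52679070022067613/1254400 ≈ 4.1995e+10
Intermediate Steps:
A(n) = 1376 (A(n) = 4*344 = 1376)
C(a) = 4*a² (C(a) = (2*a)² = 4*a²)
(A(386) + 150037)*(277049 + C(-298/(-70) + 289/64)) = (1376 + 150037)*(277049 + 4*(-298/(-70) + 289/64)²) = 151413*(277049 + 4*(-298*(-1/70) + 289*(1/64))²) = 151413*(277049 + 4*(149/35 + 289/64)²) = 151413*(277049 + 4*(19651/2240)²) = 151413*(277049 + 4*(386161801/5017600)) = 151413*(277049 + 386161801/1254400) = 151413*(347916427401/1254400) = 52679070022067613/1254400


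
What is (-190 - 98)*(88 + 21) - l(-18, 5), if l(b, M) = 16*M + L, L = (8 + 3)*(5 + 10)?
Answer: -31637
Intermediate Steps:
L = 165 (L = 11*15 = 165)
l(b, M) = 165 + 16*M (l(b, M) = 16*M + 165 = 165 + 16*M)
(-190 - 98)*(88 + 21) - l(-18, 5) = (-190 - 98)*(88 + 21) - (165 + 16*5) = -288*109 - (165 + 80) = -31392 - 1*245 = -31392 - 245 = -31637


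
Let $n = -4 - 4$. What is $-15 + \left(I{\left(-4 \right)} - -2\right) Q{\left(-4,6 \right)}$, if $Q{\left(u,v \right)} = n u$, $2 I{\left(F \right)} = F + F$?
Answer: $-79$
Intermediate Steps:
$n = -8$ ($n = -4 - 4 = -8$)
$I{\left(F \right)} = F$ ($I{\left(F \right)} = \frac{F + F}{2} = \frac{2 F}{2} = F$)
$Q{\left(u,v \right)} = - 8 u$
$-15 + \left(I{\left(-4 \right)} - -2\right) Q{\left(-4,6 \right)} = -15 + \left(-4 - -2\right) \left(\left(-8\right) \left(-4\right)\right) = -15 + \left(-4 + 2\right) 32 = -15 - 64 = -79$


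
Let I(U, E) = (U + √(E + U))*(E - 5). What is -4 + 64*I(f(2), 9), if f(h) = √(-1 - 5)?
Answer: -4 + 256*√(9 + I*√6) + 256*I*√6 ≈ 770.95 + 730.64*I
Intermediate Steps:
f(h) = I*√6 (f(h) = √(-6) = I*√6)
I(U, E) = (-5 + E)*(U + √(E + U)) (I(U, E) = (U + √(E + U))*(-5 + E) = (-5 + E)*(U + √(E + U)))
-4 + 64*I(f(2), 9) = -4 + 64*(-5*I*√6 - 5*√(9 + I*√6) + 9*(I*√6) + 9*√(9 + I*√6)) = -4 + 64*(-5*I*√6 - 5*√(9 + I*√6) + 9*I*√6 + 9*√(9 + I*√6)) = -4 + 64*(4*√(9 + I*√6) + 4*I*√6) = -4 + (256*√(9 + I*√6) + 256*I*√6) = -4 + 256*√(9 + I*√6) + 256*I*√6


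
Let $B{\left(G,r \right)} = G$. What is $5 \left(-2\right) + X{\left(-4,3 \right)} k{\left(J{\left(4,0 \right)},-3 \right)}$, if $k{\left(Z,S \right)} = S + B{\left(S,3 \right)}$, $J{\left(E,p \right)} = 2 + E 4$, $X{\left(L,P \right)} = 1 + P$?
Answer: $-34$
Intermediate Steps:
$J{\left(E,p \right)} = 2 + 4 E$
$k{\left(Z,S \right)} = 2 S$ ($k{\left(Z,S \right)} = S + S = 2 S$)
$5 \left(-2\right) + X{\left(-4,3 \right)} k{\left(J{\left(4,0 \right)},-3 \right)} = 5 \left(-2\right) + \left(1 + 3\right) 2 \left(-3\right) = -10 + 4 \left(-6\right) = -10 - 24 = -34$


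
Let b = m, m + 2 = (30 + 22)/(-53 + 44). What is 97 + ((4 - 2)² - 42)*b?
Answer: 3533/9 ≈ 392.56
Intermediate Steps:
m = -70/9 (m = -2 + (30 + 22)/(-53 + 44) = -2 + 52/(-9) = -2 + 52*(-⅑) = -2 - 52/9 = -70/9 ≈ -7.7778)
b = -70/9 ≈ -7.7778
97 + ((4 - 2)² - 42)*b = 97 + ((4 - 2)² - 42)*(-70/9) = 97 + (2² - 42)*(-70/9) = 97 + (4 - 42)*(-70/9) = 97 - 38*(-70/9) = 97 + 2660/9 = 3533/9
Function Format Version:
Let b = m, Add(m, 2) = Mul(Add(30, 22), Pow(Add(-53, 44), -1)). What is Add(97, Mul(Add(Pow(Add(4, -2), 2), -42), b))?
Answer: Rational(3533, 9) ≈ 392.56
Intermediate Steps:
m = Rational(-70, 9) (m = Add(-2, Mul(Add(30, 22), Pow(Add(-53, 44), -1))) = Add(-2, Mul(52, Pow(-9, -1))) = Add(-2, Mul(52, Rational(-1, 9))) = Add(-2, Rational(-52, 9)) = Rational(-70, 9) ≈ -7.7778)
b = Rational(-70, 9) ≈ -7.7778
Add(97, Mul(Add(Pow(Add(4, -2), 2), -42), b)) = Add(97, Mul(Add(Pow(Add(4, -2), 2), -42), Rational(-70, 9))) = Add(97, Mul(Add(Pow(2, 2), -42), Rational(-70, 9))) = Add(97, Mul(Add(4, -42), Rational(-70, 9))) = Add(97, Mul(-38, Rational(-70, 9))) = Add(97, Rational(2660, 9)) = Rational(3533, 9)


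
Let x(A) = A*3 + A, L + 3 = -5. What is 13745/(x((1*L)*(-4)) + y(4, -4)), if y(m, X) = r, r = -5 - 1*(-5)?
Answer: 13745/128 ≈ 107.38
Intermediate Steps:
L = -8 (L = -3 - 5 = -8)
r = 0 (r = -5 + 5 = 0)
x(A) = 4*A (x(A) = 3*A + A = 4*A)
y(m, X) = 0
13745/(x((1*L)*(-4)) + y(4, -4)) = 13745/(4*((1*(-8))*(-4)) + 0) = 13745/(4*(-8*(-4)) + 0) = 13745/(4*32 + 0) = 13745/(128 + 0) = 13745/128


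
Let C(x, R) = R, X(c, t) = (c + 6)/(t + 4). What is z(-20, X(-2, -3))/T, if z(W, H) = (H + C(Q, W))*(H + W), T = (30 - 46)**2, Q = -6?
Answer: 1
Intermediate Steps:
X(c, t) = (6 + c)/(4 + t)
T = 256 (T = (-16)**2 = 256)
z(W, H) = (H + W)**2 (z(W, H) = (H + W)*(H + W) = (H + W)**2)
z(-20, X(-2, -3))/T = (((6 - 2)/(4 - 3))**2 + (-20)**2 + 2*((6 - 2)/(4 - 3))*(-20))/256 = ((4/1)**2 + 400 + 2*(4/1)*(-20))*(1/256) = ((1*4)**2 + 400 + 2*(1*4)*(-20))*(1/256) = (4**2 + 400 + 2*4*(-20))*(1/256) = (16 + 400 - 160)*(1/256) = 256*(1/256) = 1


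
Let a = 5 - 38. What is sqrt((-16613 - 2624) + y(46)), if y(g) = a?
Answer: I*sqrt(19270) ≈ 138.82*I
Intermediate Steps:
a = -33
y(g) = -33
sqrt((-16613 - 2624) + y(46)) = sqrt((-16613 - 2624) - 33) = sqrt(-19237 - 33) = sqrt(-19270) = I*sqrt(19270)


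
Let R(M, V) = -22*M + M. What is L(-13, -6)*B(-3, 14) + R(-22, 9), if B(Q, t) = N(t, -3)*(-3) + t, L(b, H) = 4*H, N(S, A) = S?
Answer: 1134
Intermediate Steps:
R(M, V) = -21*M
B(Q, t) = -2*t (B(Q, t) = t*(-3) + t = -3*t + t = -2*t)
L(-13, -6)*B(-3, 14) + R(-22, 9) = (4*(-6))*(-2*14) - 21*(-22) = -24*(-28) + 462 = 672 + 462 = 1134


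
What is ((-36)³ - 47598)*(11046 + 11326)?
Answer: -2108650488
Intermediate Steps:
((-36)³ - 47598)*(11046 + 11326) = (-46656 - 47598)*22372 = -94254*22372 = -2108650488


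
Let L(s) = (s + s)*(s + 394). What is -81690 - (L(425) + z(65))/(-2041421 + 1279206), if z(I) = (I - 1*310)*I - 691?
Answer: -62264663816/762215 ≈ -81689.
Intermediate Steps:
L(s) = 2*s*(394 + s) (L(s) = (2*s)*(394 + s) = 2*s*(394 + s))
z(I) = -691 + I*(-310 + I) (z(I) = (I - 310)*I - 691 = (-310 + I)*I - 691 = I*(-310 + I) - 691 = -691 + I*(-310 + I))
-81690 - (L(425) + z(65))/(-2041421 + 1279206) = -81690 - (2*425*(394 + 425) + (-691 + 65**2 - 310*65))/(-2041421 + 1279206) = -81690 - (2*425*819 + (-691 + 4225 - 20150))/(-762215) = -81690 - (696150 - 16616)*(-1)/762215 = -81690 - 679534*(-1)/762215 = -81690 - 1*(-679534/762215) = -81690 + 679534/762215 = -62264663816/762215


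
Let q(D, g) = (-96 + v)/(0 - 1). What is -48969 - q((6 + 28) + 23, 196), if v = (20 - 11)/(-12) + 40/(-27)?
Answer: -5299261/108 ≈ -49067.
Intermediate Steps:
v = -241/108 (v = 9*(-1/12) + 40*(-1/27) = -3/4 - 40/27 = -241/108 ≈ -2.2315)
q(D, g) = 10609/108 (q(D, g) = (-96 - 241/108)/(0 - 1) = -10609/108/(-1) = -10609/108*(-1) = 10609/108)
-48969 - q((6 + 28) + 23, 196) = -48969 - 1*10609/108 = -48969 - 10609/108 = -5299261/108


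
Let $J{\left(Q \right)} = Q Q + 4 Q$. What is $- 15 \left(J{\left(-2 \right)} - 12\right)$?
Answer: $240$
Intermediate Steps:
$J{\left(Q \right)} = Q^{2} + 4 Q$
$- 15 \left(J{\left(-2 \right)} - 12\right) = - 15 \left(- 2 \left(4 - 2\right) - 12\right) = - 15 \left(\left(-2\right) 2 - 12\right) = - 15 \left(-4 - 12\right) = \left(-15\right) \left(-16\right) = 240$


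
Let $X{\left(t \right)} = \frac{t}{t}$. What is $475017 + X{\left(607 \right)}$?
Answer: $475018$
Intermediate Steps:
$X{\left(t \right)} = 1$
$475017 + X{\left(607 \right)} = 475017 + 1 = 475018$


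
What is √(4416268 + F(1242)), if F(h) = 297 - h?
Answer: √4415323 ≈ 2101.3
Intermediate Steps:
√(4416268 + F(1242)) = √(4416268 + (297 - 1*1242)) = √(4416268 + (297 - 1242)) = √(4416268 - 945) = √4415323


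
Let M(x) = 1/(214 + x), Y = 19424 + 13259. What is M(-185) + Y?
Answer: 947808/29 ≈ 32683.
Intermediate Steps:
Y = 32683
M(-185) + Y = 1/(214 - 185) + 32683 = 1/29 + 32683 = 947808/29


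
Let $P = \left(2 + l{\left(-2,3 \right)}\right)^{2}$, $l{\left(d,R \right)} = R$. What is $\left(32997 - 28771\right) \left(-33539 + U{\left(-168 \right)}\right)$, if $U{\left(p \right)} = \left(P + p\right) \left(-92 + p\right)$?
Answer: $15386866$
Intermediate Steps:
$P = 25$ ($P = \left(2 + 3\right)^{2} = 5^{2} = 25$)
$U{\left(p \right)} = \left(-92 + p\right) \left(25 + p\right)$ ($U{\left(p \right)} = \left(25 + p\right) \left(-92 + p\right) = \left(-92 + p\right) \left(25 + p\right)$)
$\left(32997 - 28771\right) \left(-33539 + U{\left(-168 \right)}\right) = \left(32997 - 28771\right) \left(-33539 - \left(-8956 - 28224\right)\right) = 4226 \left(-33539 + \left(-2300 + 28224 + 11256\right)\right) = 4226 \left(-33539 + 37180\right) = 4226 \cdot 3641 = 15386866$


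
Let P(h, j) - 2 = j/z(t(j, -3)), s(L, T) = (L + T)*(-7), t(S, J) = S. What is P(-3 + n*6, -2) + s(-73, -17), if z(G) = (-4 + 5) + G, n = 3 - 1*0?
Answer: 634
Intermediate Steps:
n = 3 (n = 3 + 0 = 3)
z(G) = 1 + G
s(L, T) = -7*L - 7*T
P(h, j) = 2 + j/(1 + j)
P(-3 + n*6, -2) + s(-73, -17) = (2 + 3*(-2))/(1 - 2) + (-7*(-73) - 7*(-17)) = (2 - 6)/(-1) + (511 + 119) = -1*(-4) + 630 = 4 + 630 = 634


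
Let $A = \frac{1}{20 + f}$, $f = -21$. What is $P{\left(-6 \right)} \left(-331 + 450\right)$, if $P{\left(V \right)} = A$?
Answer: $-119$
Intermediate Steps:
$A = -1$ ($A = \frac{1}{20 - 21} = \frac{1}{-1} = -1$)
$P{\left(V \right)} = -1$
$P{\left(-6 \right)} \left(-331 + 450\right) = - (-331 + 450) = \left(-1\right) 119 = -119$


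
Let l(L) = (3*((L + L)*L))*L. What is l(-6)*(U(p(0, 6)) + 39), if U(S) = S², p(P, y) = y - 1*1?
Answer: -82944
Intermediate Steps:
p(P, y) = -1 + y (p(P, y) = y - 1 = -1 + y)
l(L) = 6*L³ (l(L) = (3*((2*L)*L))*L = (3*(2*L²))*L = (6*L²)*L = 6*L³)
l(-6)*(U(p(0, 6)) + 39) = (6*(-6)³)*((-1 + 6)² + 39) = (6*(-216))*(5² + 39) = -1296*(25 + 39) = -1296*64 = -82944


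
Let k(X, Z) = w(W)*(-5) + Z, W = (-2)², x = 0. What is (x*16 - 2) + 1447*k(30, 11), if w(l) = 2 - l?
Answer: 30385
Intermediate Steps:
W = 4
k(X, Z) = 10 + Z (k(X, Z) = (2 - 1*4)*(-5) + Z = (2 - 4)*(-5) + Z = -2*(-5) + Z = 10 + Z)
(x*16 - 2) + 1447*k(30, 11) = (0*16 - 2) + 1447*(10 + 11) = (0 - 2) + 1447*21 = -2 + 30387 = 30385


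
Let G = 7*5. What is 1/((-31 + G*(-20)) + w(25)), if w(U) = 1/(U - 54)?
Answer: -29/21200 ≈ -0.0013679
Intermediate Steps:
G = 35
w(U) = 1/(-54 + U)
1/((-31 + G*(-20)) + w(25)) = 1/((-31 + 35*(-20)) + 1/(-54 + 25)) = 1/((-31 - 700) + 1/(-29)) = 1/(-731 - 1/29) = 1/(-21200/29) = -29/21200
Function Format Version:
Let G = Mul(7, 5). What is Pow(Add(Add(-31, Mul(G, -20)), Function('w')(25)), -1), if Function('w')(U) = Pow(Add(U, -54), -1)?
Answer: Rational(-29, 21200) ≈ -0.0013679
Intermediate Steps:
G = 35
Function('w')(U) = Pow(Add(-54, U), -1)
Pow(Add(Add(-31, Mul(G, -20)), Function('w')(25)), -1) = Pow(Add(Add(-31, Mul(35, -20)), Pow(Add(-54, 25), -1)), -1) = Pow(Add(Add(-31, -700), Pow(-29, -1)), -1) = Pow(Add(-731, Rational(-1, 29)), -1) = Pow(Rational(-21200, 29), -1) = Rational(-29, 21200)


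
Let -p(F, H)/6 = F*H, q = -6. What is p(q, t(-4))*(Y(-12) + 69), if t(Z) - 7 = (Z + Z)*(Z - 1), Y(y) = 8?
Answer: 130284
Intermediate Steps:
t(Z) = 7 + 2*Z*(-1 + Z) (t(Z) = 7 + (Z + Z)*(Z - 1) = 7 + (2*Z)*(-1 + Z) = 7 + 2*Z*(-1 + Z))
p(F, H) = -6*F*H
p(q, t(-4))*(Y(-12) + 69) = (-6*(-6)*(7 - 2*(-4) + 2*(-4)**2))*(8 + 69) = -6*(-6)*(7 + 8 + 2*16)*77 = -6*(-6)*(7 + 8 + 32)*77 = -6*(-6)*47*77 = 1692*77 = 130284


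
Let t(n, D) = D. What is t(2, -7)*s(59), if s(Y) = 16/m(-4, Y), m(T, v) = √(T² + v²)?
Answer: -112*√3497/3497 ≈ -1.8940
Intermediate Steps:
s(Y) = 16/√(16 + Y²) (s(Y) = 16/(√((-4)² + Y²)) = 16/(√(16 + Y²)) = 16/√(16 + Y²))
t(2, -7)*s(59) = -112/√(16 + 59²) = -112/√(16 + 3481) = -112/√3497 = -112*√3497/3497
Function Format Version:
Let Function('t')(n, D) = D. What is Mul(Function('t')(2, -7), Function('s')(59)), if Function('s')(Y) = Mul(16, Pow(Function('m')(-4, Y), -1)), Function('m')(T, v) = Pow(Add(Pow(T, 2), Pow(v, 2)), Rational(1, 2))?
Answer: Mul(Rational(-112, 3497), Pow(3497, Rational(1, 2))) ≈ -1.8940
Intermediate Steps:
Function('s')(Y) = Mul(16, Pow(Add(16, Pow(Y, 2)), Rational(-1, 2))) (Function('s')(Y) = Mul(16, Pow(Pow(Add(Pow(-4, 2), Pow(Y, 2)), Rational(1, 2)), -1)) = Mul(16, Pow(Pow(Add(16, Pow(Y, 2)), Rational(1, 2)), -1)) = Mul(16, Pow(Add(16, Pow(Y, 2)), Rational(-1, 2))))
Mul(Function('t')(2, -7), Function('s')(59)) = Mul(-7, Mul(16, Pow(Add(16, Pow(59, 2)), Rational(-1, 2)))) = Mul(-7, Mul(16, Pow(Add(16, 3481), Rational(-1, 2)))) = Mul(-7, Mul(16, Pow(3497, Rational(-1, 2)))) = Mul(-7, Mul(16, Mul(Rational(1, 3497), Pow(3497, Rational(1, 2))))) = Mul(-7, Mul(Rational(16, 3497), Pow(3497, Rational(1, 2)))) = Mul(Rational(-112, 3497), Pow(3497, Rational(1, 2)))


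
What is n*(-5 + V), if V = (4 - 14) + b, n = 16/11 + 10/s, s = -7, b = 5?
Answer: -20/77 ≈ -0.25974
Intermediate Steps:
n = 2/77 (n = 16/11 + 10/(-7) = 16*(1/11) + 10*(-⅐) = 16/11 - 10/7 = 2/77 ≈ 0.025974)
V = -5 (V = (4 - 14) + 5 = -10 + 5 = -5)
n*(-5 + V) = 2*(-5 - 5)/77 = (2/77)*(-10) = -20/77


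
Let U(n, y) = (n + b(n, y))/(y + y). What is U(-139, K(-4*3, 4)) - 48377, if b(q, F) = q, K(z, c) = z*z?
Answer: -6966427/144 ≈ -48378.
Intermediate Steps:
K(z, c) = z²
U(n, y) = n/y (U(n, y) = (n + n)/(y + y) = (2*n)/((2*y)) = (2*n)*(1/(2*y)) = n/y)
U(-139, K(-4*3, 4)) - 48377 = -139/((-4*3)²) - 48377 = -139/((-12)²) - 48377 = -139/144 - 48377 = -6966427/144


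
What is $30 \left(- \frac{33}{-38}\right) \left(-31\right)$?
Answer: $- \frac{15345}{19} \approx -807.63$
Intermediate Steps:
$30 \left(- \frac{33}{-38}\right) \left(-31\right) = 30 \left(\left(-33\right) \left(- \frac{1}{38}\right)\right) \left(-31\right) = 30 \cdot \frac{33}{38} \left(-31\right) = \frac{495}{19} \left(-31\right) = - \frac{15345}{19}$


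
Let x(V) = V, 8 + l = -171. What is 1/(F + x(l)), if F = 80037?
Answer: 1/79858 ≈ 1.2522e-5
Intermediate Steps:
l = -179 (l = -8 - 171 = -179)
1/(F + x(l)) = 1/(80037 - 179) = 1/79858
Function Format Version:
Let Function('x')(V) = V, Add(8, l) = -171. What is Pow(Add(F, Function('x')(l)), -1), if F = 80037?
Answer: Rational(1, 79858) ≈ 1.2522e-5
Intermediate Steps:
l = -179 (l = Add(-8, -171) = -179)
Pow(Add(F, Function('x')(l)), -1) = Pow(Add(80037, -179), -1) = Pow(79858, -1) = Rational(1, 79858)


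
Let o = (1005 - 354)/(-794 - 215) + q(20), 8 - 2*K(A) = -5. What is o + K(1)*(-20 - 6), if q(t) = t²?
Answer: 232428/1009 ≈ 230.35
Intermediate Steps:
K(A) = 13/2 (K(A) = 4 - ½*(-5) = 4 + 5/2 = 13/2)
o = 402949/1009 (o = (1005 - 354)/(-794 - 215) + 20² = 651/(-1009) + 400 = 651*(-1/1009) + 400 = -651/1009 + 400 = 402949/1009 ≈ 399.35)
o + K(1)*(-20 - 6) = 402949/1009 + 13*(-20 - 6)/2 = 402949/1009 + (13/2)*(-26) = 402949/1009 - 169 = 232428/1009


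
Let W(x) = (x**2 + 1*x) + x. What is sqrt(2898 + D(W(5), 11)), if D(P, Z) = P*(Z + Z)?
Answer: 2*sqrt(917) ≈ 60.564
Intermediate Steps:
W(x) = x**2 + 2*x (W(x) = (x**2 + x) + x = (x + x**2) + x = x**2 + 2*x)
D(P, Z) = 2*P*Z (D(P, Z) = P*(2*Z) = 2*P*Z)
sqrt(2898 + D(W(5), 11)) = sqrt(2898 + 2*(5*(2 + 5))*11) = sqrt(2898 + 2*(5*7)*11) = sqrt(2898 + 2*35*11) = sqrt(2898 + 770) = sqrt(3668) = 2*sqrt(917)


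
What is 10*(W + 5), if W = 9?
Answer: 140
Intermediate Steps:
10*(W + 5) = 10*(9 + 5) = 10*14 = 140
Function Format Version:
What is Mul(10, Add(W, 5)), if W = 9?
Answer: 140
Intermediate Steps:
Mul(10, Add(W, 5)) = Mul(10, Add(9, 5)) = Mul(10, 14) = 140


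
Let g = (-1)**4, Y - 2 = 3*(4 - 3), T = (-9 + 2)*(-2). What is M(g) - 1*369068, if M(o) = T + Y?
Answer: -369049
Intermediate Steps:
T = 14 (T = -7*(-2) = 14)
Y = 5 (Y = 2 + 3*(4 - 3) = 2 + 3*1 = 2 + 3 = 5)
g = 1
M(o) = 19 (M(o) = 14 + 5 = 19)
M(g) - 1*369068 = 19 - 1*369068 = 19 - 369068 = -369049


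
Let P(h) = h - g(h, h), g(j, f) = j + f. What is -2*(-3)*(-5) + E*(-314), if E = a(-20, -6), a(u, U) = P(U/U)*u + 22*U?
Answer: 35138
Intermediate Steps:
g(j, f) = f + j
P(h) = -h (P(h) = h - (h + h) = h - 2*h = -h)
a(u, U) = -u + 22*U (a(u, U) = (-U/U)*u + 22*U = (-1*1)*u + 22*U = -u + 22*U)
E = -112 (E = -1*(-20) + 22*(-6) = 20 - 132 = -112)
-2*(-3)*(-5) + E*(-314) = -2*(-3)*(-5) - 112*(-314) = 6*(-5) + 35168 = -30 + 35168 = 35138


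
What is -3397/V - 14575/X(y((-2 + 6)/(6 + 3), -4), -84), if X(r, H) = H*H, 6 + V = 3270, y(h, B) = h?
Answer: -1490459/479808 ≈ -3.1064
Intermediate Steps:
V = 3264 (V = -6 + 3270 = 3264)
X(r, H) = H**2
-3397/V - 14575/X(y((-2 + 6)/(6 + 3), -4), -84) = -3397/3264 - 14575/((-84)**2) = -3397*1/3264 - 14575/7056 = -3397/3264 - 14575*1/7056 = -3397/3264 - 14575/7056 = -1490459/479808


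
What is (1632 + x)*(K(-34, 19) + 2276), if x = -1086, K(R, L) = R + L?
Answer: 1234506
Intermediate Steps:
K(R, L) = L + R
(1632 + x)*(K(-34, 19) + 2276) = (1632 - 1086)*((19 - 34) + 2276) = 546*(-15 + 2276) = 546*2261 = 1234506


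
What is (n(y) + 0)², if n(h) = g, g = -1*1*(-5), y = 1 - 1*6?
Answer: 25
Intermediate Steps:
y = -5 (y = 1 - 6 = -5)
g = 5 (g = -1*(-5) = 5)
n(h) = 5
(n(y) + 0)² = (5 + 0)² = 5² = 25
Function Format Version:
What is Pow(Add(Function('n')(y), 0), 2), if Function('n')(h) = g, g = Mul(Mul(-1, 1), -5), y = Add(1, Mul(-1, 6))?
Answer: 25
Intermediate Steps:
y = -5 (y = Add(1, -6) = -5)
g = 5 (g = Mul(-1, -5) = 5)
Function('n')(h) = 5
Pow(Add(Function('n')(y), 0), 2) = Pow(Add(5, 0), 2) = Pow(5, 2) = 25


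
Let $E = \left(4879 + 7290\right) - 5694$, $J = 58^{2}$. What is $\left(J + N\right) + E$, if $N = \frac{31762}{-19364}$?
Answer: $\frac{95245317}{9682} \approx 9837.4$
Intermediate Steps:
$J = 3364$
$N = - \frac{15881}{9682}$ ($N = 31762 \left(- \frac{1}{19364}\right) = - \frac{15881}{9682} \approx -1.6403$)
$E = 6475$ ($E = 12169 - 5694 = 6475$)
$\left(J + N\right) + E = \left(3364 - \frac{15881}{9682}\right) + 6475 = \frac{32554367}{9682} + 6475 = \frac{95245317}{9682}$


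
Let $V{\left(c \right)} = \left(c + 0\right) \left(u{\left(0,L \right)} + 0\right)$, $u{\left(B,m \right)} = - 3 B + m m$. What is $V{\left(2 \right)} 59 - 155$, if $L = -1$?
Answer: $-37$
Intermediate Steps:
$u{\left(B,m \right)} = m^{2} - 3 B$ ($u{\left(B,m \right)} = - 3 B + m^{2} = m^{2} - 3 B$)
$V{\left(c \right)} = c$ ($V{\left(c \right)} = \left(c + 0\right) \left(\left(\left(-1\right)^{2} - 0\right) + 0\right) = c \left(\left(1 + 0\right) + 0\right) = c \left(1 + 0\right) = c 1 = c$)
$V{\left(2 \right)} 59 - 155 = 2 \cdot 59 - 155 = 118 - 155 = -37$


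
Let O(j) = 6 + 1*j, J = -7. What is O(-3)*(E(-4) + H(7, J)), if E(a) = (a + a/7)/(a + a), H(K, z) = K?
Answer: 159/7 ≈ 22.714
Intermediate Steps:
O(j) = 6 + j
E(a) = 4/7 (E(a) = (a + a*(⅐))/((2*a)) = (a + a/7)*(1/(2*a)) = (8*a/7)*(1/(2*a)) = 4/7)
O(-3)*(E(-4) + H(7, J)) = (6 - 3)*(4/7 + 7) = 3*(53/7) = 159/7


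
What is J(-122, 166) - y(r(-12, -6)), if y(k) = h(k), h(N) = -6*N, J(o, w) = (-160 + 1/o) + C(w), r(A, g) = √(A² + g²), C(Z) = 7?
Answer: -18667/122 + 36*√5 ≈ -72.510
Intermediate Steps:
J(o, w) = -153 + 1/o (J(o, w) = (-160 + 1/o) + 7 = -153 + 1/o)
y(k) = -6*k
J(-122, 166) - y(r(-12, -6)) = (-153 + 1/(-122)) - (-6)*√((-12)² + (-6)²) = (-153 - 1/122) - (-6)*√(144 + 36) = -18667/122 - (-6)*√180 = -18667/122 - (-6)*6*√5 = -18667/122 - (-36)*√5 = -18667/122 + 36*√5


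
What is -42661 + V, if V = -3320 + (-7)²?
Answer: -45932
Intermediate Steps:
V = -3271 (V = -3320 + 49 = -3271)
-42661 + V = -42661 - 3271 = -45932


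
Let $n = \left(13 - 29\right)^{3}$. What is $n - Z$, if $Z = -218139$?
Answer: $214043$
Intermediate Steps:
$n = -4096$ ($n = \left(-16\right)^{3} = -4096$)
$n - Z = -4096 - -218139 = -4096 + 218139 = 214043$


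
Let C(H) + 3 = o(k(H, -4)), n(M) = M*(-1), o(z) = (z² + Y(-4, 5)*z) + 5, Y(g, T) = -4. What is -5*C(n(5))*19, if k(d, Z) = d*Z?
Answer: -30590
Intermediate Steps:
k(d, Z) = Z*d
o(z) = 5 + z² - 4*z (o(z) = (z² - 4*z) + 5 = 5 + z² - 4*z)
n(M) = -M
C(H) = 2 + 16*H + 16*H² (C(H) = -3 + (5 + (-4*H)² - (-16)*H) = -3 + (5 + 16*H² + 16*H) = -3 + (5 + 16*H + 16*H²) = 2 + 16*H + 16*H²)
-5*C(n(5))*19 = -5*(2 + 16*(-1*5) + 16*(-1*5)²)*19 = -5*(2 + 16*(-5) + 16*(-5)²)*19 = -5*(2 - 80 + 16*25)*19 = -5*(2 - 80 + 400)*19 = -5*322*19 = -1610*19 = -30590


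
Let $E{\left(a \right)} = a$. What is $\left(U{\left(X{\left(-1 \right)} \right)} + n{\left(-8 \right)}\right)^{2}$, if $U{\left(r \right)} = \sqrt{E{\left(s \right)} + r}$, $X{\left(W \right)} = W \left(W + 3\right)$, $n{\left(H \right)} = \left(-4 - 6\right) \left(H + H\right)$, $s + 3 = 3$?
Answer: $\left(160 + i \sqrt{2}\right)^{2} \approx 25598.0 + 452.5 i$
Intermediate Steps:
$s = 0$ ($s = -3 + 3 = 0$)
$n{\left(H \right)} = - 20 H$ ($n{\left(H \right)} = - 10 \cdot 2 H = - 20 H$)
$X{\left(W \right)} = W \left(3 + W\right)$
$U{\left(r \right)} = \sqrt{r}$ ($U{\left(r \right)} = \sqrt{0 + r} = \sqrt{r}$)
$\left(U{\left(X{\left(-1 \right)} \right)} + n{\left(-8 \right)}\right)^{2} = \left(\sqrt{- (3 - 1)} - -160\right)^{2} = \left(\sqrt{\left(-1\right) 2} + 160\right)^{2} = \left(\sqrt{-2} + 160\right)^{2} = \left(i \sqrt{2} + 160\right)^{2} = \left(160 + i \sqrt{2}\right)^{2}$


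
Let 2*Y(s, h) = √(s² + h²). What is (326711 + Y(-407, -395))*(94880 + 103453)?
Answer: 64797572763 + 198333*√321674/2 ≈ 6.4854e+10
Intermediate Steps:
Y(s, h) = √(h² + s²)/2 (Y(s, h) = √(s² + h²)/2 = √(h² + s²)/2)
(326711 + Y(-407, -395))*(94880 + 103453) = (326711 + √((-395)² + (-407)²)/2)*(94880 + 103453) = (326711 + √(156025 + 165649)/2)*198333 = (326711 + √321674/2)*198333 = 64797572763 + 198333*√321674/2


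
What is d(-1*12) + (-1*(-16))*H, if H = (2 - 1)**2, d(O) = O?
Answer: 4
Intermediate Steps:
H = 1 (H = 1**2 = 1)
d(-1*12) + (-1*(-16))*H = -1*12 - 1*(-16)*1 = -12 + 16*1 = -12 + 16 = 4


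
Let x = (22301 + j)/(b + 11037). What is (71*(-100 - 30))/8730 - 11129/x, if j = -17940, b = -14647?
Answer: 35069352167/3807153 ≈ 9211.4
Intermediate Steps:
x = -4361/3610 (x = (22301 - 17940)/(-14647 + 11037) = 4361/(-3610) = 4361*(-1/3610) = -4361/3610 ≈ -1.2080)
(71*(-100 - 30))/8730 - 11129/x = (71*(-100 - 30))/8730 - 11129/(-4361/3610) = (71*(-130))*(1/8730) - 11129*(-3610/4361) = -9230*1/8730 + 40175690/4361 = -923/873 + 40175690/4361 = 35069352167/3807153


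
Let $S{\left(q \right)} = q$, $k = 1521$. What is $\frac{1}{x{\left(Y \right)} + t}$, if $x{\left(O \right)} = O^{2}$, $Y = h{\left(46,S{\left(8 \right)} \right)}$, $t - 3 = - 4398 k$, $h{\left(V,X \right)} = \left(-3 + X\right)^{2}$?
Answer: $- \frac{1}{6688730} \approx -1.4951 \cdot 10^{-7}$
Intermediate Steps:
$t = -6689355$ ($t = 3 - 6689358 = -6689355$)
$Y = 25$ ($Y = \left(-3 + 8\right)^{2} = 5^{2} = 25$)
$\frac{1}{x{\left(Y \right)} + t} = \frac{1}{25^{2} - 6689355} = \frac{1}{625 - 6689355} = \frac{1}{-6688730} = - \frac{1}{6688730}$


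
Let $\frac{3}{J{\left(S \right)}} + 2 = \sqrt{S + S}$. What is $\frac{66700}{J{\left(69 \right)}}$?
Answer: $- \frac{133400}{3} + \frac{66700 \sqrt{138}}{3} \approx 2.1672 \cdot 10^{5}$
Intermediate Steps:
$J{\left(S \right)} = \frac{3}{-2 + \sqrt{2} \sqrt{S}}$ ($J{\left(S \right)} = \frac{3}{-2 + \sqrt{S + S}} = \frac{3}{-2 + \sqrt{2 S}} = \frac{3}{-2 + \sqrt{2} \sqrt{S}}$)
$\frac{66700}{J{\left(69 \right)}} = \frac{66700}{3 \frac{1}{-2 + \sqrt{2} \sqrt{69}}} = \frac{66700}{3 \frac{1}{-2 + \sqrt{138}}} = 66700 \left(- \frac{2}{3} + \frac{\sqrt{138}}{3}\right) = - \frac{133400}{3} + \frac{66700 \sqrt{138}}{3}$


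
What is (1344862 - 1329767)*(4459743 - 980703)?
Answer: 52516108800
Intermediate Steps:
(1344862 - 1329767)*(4459743 - 980703) = 15095*3479040 = 52516108800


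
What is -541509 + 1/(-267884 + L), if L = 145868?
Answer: -66072762145/122016 ≈ -5.4151e+5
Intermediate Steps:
-541509 + 1/(-267884 + L) = -541509 + 1/(-267884 + 145868) = -541509 + 1/(-122016) = -541509 - 1/122016 = -66072762145/122016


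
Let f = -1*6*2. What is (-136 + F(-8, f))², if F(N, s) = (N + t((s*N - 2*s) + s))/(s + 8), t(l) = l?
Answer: 25921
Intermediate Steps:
f = -12 (f = -6*2 = -12)
F(N, s) = (N - s + N*s)/(8 + s) (F(N, s) = (N + ((s*N - 2*s) + s))/(s + 8) = (N + ((N*s - 2*s) + s))/(8 + s) = (N + ((-2*s + N*s) + s))/(8 + s) = (N + (-s + N*s))/(8 + s) = (N - s + N*s)/(8 + s))
(-136 + F(-8, f))² = (-136 + (-8 - 12*(-1 - 8))/(8 - 12))² = (-136 + (-8 - 12*(-9))/(-4))² = (-136 - (-8 + 108)/4)² = (-136 - ¼*100)² = (-136 - 25)² = (-161)² = 25921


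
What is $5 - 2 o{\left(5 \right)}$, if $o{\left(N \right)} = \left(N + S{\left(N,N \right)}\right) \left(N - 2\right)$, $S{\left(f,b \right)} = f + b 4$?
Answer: $-175$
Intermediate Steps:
$S{\left(f,b \right)} = f + 4 b$
$o{\left(N \right)} = 6 N \left(-2 + N\right)$ ($o{\left(N \right)} = \left(N + \left(N + 4 N\right)\right) \left(N - 2\right) = \left(N + 5 N\right) \left(-2 + N\right) = 6 N \left(-2 + N\right)$)
$5 - 2 o{\left(5 \right)} = 5 - 2 \cdot 6 \cdot 5 \left(-2 + 5\right) = 5 - 2 \cdot 6 \cdot 5 \cdot 3 = 5 - 180 = -175$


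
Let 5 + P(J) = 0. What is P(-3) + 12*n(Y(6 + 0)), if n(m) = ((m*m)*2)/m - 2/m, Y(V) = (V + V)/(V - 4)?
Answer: 135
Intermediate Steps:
Y(V) = 2*V/(-4 + V) (Y(V) = (2*V)/(-4 + V) = 2*V/(-4 + V))
P(J) = -5 (P(J) = -5 + 0 = -5)
n(m) = -2/m + 2*m (n(m) = (m²*2)/m - 2/m = (2*m²)/m - 2/m = 2*m - 2/m = -2/m + 2*m)
P(-3) + 12*n(Y(6 + 0)) = -5 + 12*(-2*(-4 + (6 + 0))/(2*(6 + 0)) + 2*(2*(6 + 0)/(-4 + (6 + 0)))) = -5 + 12*(-2/(2*6/(-4 + 6)) + 2*(2*6/(-4 + 6))) = -5 + 12*(-2/(2*6/2) + 2*(2*6/2)) = -5 + 12*(-2/(2*6*(½)) + 2*(2*6*(½))) = -5 + 12*(-2/6 + 2*6) = -5 + 12*(-2*⅙ + 12) = -5 + 12*(-⅓ + 12) = -5 + 12*(35/3) = -5 + 140 = 135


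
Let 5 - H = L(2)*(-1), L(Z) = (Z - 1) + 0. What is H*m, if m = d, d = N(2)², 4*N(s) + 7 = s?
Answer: 75/8 ≈ 9.3750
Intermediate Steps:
L(Z) = -1 + Z (L(Z) = (-1 + Z) + 0 = -1 + Z)
N(s) = -7/4 + s/4
H = 6 (H = 5 - (-1 + 2)*(-1) = 5 - (-1) = 5 - 1*(-1) = 5 + 1 = 6)
d = 25/16 (d = (-7/4 + (¼)*2)² = (-7/4 + ½)² = (-5/4)² = 25/16 ≈ 1.5625)
m = 25/16 ≈ 1.5625
H*m = 6*(25/16) = 75/8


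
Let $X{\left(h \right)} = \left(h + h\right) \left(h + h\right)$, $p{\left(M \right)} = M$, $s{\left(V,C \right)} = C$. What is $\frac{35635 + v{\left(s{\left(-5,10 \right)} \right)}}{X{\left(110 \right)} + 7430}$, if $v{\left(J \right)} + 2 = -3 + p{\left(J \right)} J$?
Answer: $\frac{1191}{1861} \approx 0.63998$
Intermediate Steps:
$X{\left(h \right)} = 4 h^{2}$ ($X{\left(h \right)} = 2 h 2 h = 4 h^{2}$)
$v{\left(J \right)} = -5 + J^{2}$ ($v{\left(J \right)} = -2 + \left(-3 + J J\right) = -2 + \left(-3 + J^{2}\right) = -5 + J^{2}$)
$\frac{35635 + v{\left(s{\left(-5,10 \right)} \right)}}{X{\left(110 \right)} + 7430} = \frac{35635 - \left(5 - 10^{2}\right)}{4 \cdot 110^{2} + 7430} = \frac{35635 + \left(-5 + 100\right)}{4 \cdot 12100 + 7430} = \frac{35635 + 95}{48400 + 7430} = \frac{35730}{55830} = 35730 \cdot \frac{1}{55830} = \frac{1191}{1861}$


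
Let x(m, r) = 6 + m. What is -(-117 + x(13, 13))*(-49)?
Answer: -4802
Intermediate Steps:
-(-117 + x(13, 13))*(-49) = -(-117 + (6 + 13))*(-49) = -(-117 + 19)*(-49) = -(-98)*(-49) = -1*4802 = -4802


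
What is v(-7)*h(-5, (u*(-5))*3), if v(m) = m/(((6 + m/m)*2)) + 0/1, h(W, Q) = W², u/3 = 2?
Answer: -25/2 ≈ -12.500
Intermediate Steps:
u = 6 (u = 3*2 = 6)
v(m) = m/14 (v(m) = m/(((6 + 1)*2)) + 0*1 = m/((7*2)) + 0 = m/14 + 0 = m/14)
v(-7)*h(-5, (u*(-5))*3) = ((1/14)*(-7))*(-5)² = -½*25 = -25/2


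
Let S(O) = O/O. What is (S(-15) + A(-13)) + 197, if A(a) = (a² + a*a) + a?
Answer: 523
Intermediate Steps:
S(O) = 1
A(a) = a + 2*a² (A(a) = (a² + a²) + a = 2*a² + a = a + 2*a²)
(S(-15) + A(-13)) + 197 = (1 - 13*(1 + 2*(-13))) + 197 = (1 - 13*(1 - 26)) + 197 = (1 - 13*(-25)) + 197 = (1 + 325) + 197 = 326 + 197 = 523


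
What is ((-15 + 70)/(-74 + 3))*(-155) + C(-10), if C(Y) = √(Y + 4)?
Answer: 8525/71 + I*√6 ≈ 120.07 + 2.4495*I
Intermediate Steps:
C(Y) = √(4 + Y)
((-15 + 70)/(-74 + 3))*(-155) + C(-10) = ((-15 + 70)/(-74 + 3))*(-155) + √(4 - 10) = (55/(-71))*(-155) + √(-6) = (55*(-1/71))*(-155) + I*√6 = -55/71*(-155) + I*√6 = 8525/71 + I*√6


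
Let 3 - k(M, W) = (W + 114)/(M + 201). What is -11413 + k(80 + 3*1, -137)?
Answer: -3240417/284 ≈ -11410.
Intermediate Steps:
k(M, W) = 3 - (114 + W)/(201 + M) (k(M, W) = 3 - (W + 114)/(M + 201) = 3 - (114 + W)/(201 + M))
-11413 + k(80 + 3*1, -137) = -11413 + (489 - 1*(-137) + 3*(80 + 3*1))/(201 + (80 + 3*1)) = -11413 + (489 + 137 + 3*(80 + 3))/(201 + (80 + 3)) = -11413 + (489 + 137 + 3*83)/(201 + 83) = -11413 + (489 + 137 + 249)/284 = -11413 + (1/284)*875 = -11413 + 875/284 = -3240417/284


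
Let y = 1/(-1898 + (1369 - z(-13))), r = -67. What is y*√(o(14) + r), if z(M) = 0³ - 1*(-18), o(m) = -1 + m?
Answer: -3*I*√6/547 ≈ -0.013434*I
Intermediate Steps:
z(M) = 18 (z(M) = 0 + 18 = 18)
y = -1/547 (y = 1/(-1898 + (1369 - 1*18)) = 1/(-1898 + (1369 - 18)) = 1/(-1898 + 1351) = 1/(-547) = -1/547 ≈ -0.0018282)
y*√(o(14) + r) = -√((-1 + 14) - 67)/547 = -√(13 - 67)/547 = -3*I*√6/547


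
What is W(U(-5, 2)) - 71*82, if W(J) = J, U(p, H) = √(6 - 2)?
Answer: -5820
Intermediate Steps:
U(p, H) = 2 (U(p, H) = √4 = 2)
W(U(-5, 2)) - 71*82 = 2 - 71*82 = 2 - 5822 = -5820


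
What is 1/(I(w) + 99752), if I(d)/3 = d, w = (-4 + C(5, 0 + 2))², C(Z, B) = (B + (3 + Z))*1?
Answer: 1/99860 ≈ 1.0014e-5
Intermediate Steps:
C(Z, B) = 3 + B + Z (C(Z, B) = (3 + B + Z)*1 = 3 + B + Z)
w = 36 (w = (-4 + (3 + (0 + 2) + 5))² = (-4 + (3 + 2 + 5))² = (-4 + 10)² = 6² = 36)
I(d) = 3*d
1/(I(w) + 99752) = 1/(3*36 + 99752) = 1/(108 + 99752) = 1/99860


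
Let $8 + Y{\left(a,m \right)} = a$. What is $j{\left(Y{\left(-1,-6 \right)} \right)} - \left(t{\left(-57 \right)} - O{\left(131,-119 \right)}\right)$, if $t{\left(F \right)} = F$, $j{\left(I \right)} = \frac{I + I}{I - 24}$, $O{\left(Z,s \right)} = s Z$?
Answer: $- \frac{170846}{11} \approx -15531.0$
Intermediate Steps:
$Y{\left(a,m \right)} = -8 + a$
$O{\left(Z,s \right)} = Z s$
$j{\left(I \right)} = \frac{2 I}{-24 + I}$
$j{\left(Y{\left(-1,-6 \right)} \right)} - \left(t{\left(-57 \right)} - O{\left(131,-119 \right)}\right) = \frac{2 \left(-8 - 1\right)}{-24 - 9} - \left(-57 - 131 \left(-119\right)\right) = 2 \left(-9\right) \frac{1}{-24 - 9} - \left(-57 - -15589\right) = 2 \left(-9\right) \frac{1}{-33} - \left(-57 + 15589\right) = 2 \left(-9\right) \left(- \frac{1}{33}\right) - 15532 = \frac{6}{11} - 15532 = - \frac{170846}{11}$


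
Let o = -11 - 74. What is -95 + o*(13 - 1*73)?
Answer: 5005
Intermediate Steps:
o = -85
-95 + o*(13 - 1*73) = -95 - 85*(13 - 1*73) = -95 - 85*(13 - 73) = -95 - 85*(-60) = -95 + 5100 = 5005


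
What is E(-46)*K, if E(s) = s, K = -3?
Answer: 138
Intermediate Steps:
E(-46)*K = -46*(-3) = 138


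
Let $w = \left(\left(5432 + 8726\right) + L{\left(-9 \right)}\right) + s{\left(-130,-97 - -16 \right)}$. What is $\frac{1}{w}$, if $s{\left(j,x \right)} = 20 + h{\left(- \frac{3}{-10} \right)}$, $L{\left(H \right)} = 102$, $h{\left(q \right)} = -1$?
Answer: $\frac{1}{14279} \approx 7.0033 \cdot 10^{-5}$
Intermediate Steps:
$s{\left(j,x \right)} = 19$ ($s{\left(j,x \right)} = 20 - 1 = 19$)
$w = 14279$ ($w = \left(\left(5432 + 8726\right) + 102\right) + 19 = \left(14158 + 102\right) + 19 = 14260 + 19 = 14279$)
$\frac{1}{w} = \frac{1}{14279}$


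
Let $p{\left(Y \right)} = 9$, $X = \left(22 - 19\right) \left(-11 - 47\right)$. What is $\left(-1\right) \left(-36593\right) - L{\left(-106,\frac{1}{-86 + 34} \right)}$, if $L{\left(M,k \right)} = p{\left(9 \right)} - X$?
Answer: $36410$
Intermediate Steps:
$X = -174$ ($X = 3 \left(-58\right) = -174$)
$L{\left(M,k \right)} = 183$ ($L{\left(M,k \right)} = 9 - -174 = 9 + 174 = 183$)
$\left(-1\right) \left(-36593\right) - L{\left(-106,\frac{1}{-86 + 34} \right)} = \left(-1\right) \left(-36593\right) - 183 = 36593 - 183 = 36410$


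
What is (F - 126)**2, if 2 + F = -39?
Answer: 27889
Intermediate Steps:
F = -41 (F = -2 - 39 = -41)
(F - 126)**2 = (-41 - 126)**2 = (-167)**2 = 27889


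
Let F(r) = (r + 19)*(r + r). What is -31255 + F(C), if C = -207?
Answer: 46577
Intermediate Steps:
F(r) = 2*r*(19 + r) (F(r) = (19 + r)*(2*r) = 2*r*(19 + r))
-31255 + F(C) = -31255 + 2*(-207)*(19 - 207) = -31255 + 2*(-207)*(-188) = -31255 + 77832 = 46577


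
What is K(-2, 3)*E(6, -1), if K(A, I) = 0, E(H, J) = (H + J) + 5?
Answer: 0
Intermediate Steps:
E(H, J) = 5 + H + J
K(-2, 3)*E(6, -1) = 0*(5 + 6 - 1) = 0*10 = 0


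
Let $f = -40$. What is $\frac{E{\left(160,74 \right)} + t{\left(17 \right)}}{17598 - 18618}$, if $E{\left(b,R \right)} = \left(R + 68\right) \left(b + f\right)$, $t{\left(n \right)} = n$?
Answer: $- \frac{17057}{1020} \approx -16.723$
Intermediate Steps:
$E{\left(b,R \right)} = \left(-40 + b\right) \left(68 + R\right)$ ($E{\left(b,R \right)} = \left(R + 68\right) \left(b - 40\right) = \left(68 + R\right) \left(-40 + b\right) = \left(-40 + b\right) \left(68 + R\right)$)
$\frac{E{\left(160,74 \right)} + t{\left(17 \right)}}{17598 - 18618} = \frac{\left(-2720 - 2960 + 68 \cdot 160 + 74 \cdot 160\right) + 17}{17598 - 18618} = \frac{\left(-2720 - 2960 + 10880 + 11840\right) + 17}{-1020} = \left(17040 + 17\right) \left(- \frac{1}{1020}\right) = 17057 \left(- \frac{1}{1020}\right) = - \frac{17057}{1020}$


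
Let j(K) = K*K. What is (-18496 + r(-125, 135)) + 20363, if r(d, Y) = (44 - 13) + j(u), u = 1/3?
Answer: 17083/9 ≈ 1898.1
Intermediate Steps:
u = ⅓ ≈ 0.33333
j(K) = K²
r(d, Y) = 280/9 (r(d, Y) = (44 - 13) + (⅓)² = 31 + ⅑ = 280/9)
(-18496 + r(-125, 135)) + 20363 = (-18496 + 280/9) + 20363 = -166184/9 + 20363 = 17083/9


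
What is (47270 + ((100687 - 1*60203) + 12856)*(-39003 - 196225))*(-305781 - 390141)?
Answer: 8731743250888500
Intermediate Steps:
(47270 + ((100687 - 1*60203) + 12856)*(-39003 - 196225))*(-305781 - 390141) = (47270 + ((100687 - 60203) + 12856)*(-235228))*(-695922) = (47270 + (40484 + 12856)*(-235228))*(-695922) = (47270 + 53340*(-235228))*(-695922) = (47270 - 12547061520)*(-695922) = -12547014250*(-695922) = 8731743250888500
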